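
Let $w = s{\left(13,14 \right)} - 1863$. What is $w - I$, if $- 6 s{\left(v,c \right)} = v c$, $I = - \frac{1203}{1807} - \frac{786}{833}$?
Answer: $- \frac{8542444877}{4515693} \approx -1891.7$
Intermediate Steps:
$I = - \frac{2422401}{1505231}$ ($I = \left(-1203\right) \frac{1}{1807} - \frac{786}{833} = - \frac{1203}{1807} - \frac{786}{833} = - \frac{2422401}{1505231} \approx -1.6093$)
$s{\left(v,c \right)} = - \frac{c v}{6}$ ($s{\left(v,c \right)} = - \frac{v c}{6} = - \frac{c v}{6}$)
$w = - \frac{5680}{3}$ ($w = \left(- \frac{1}{6}\right) 14 \cdot 13 - 1863 = - \frac{91}{3} - 1863 = - \frac{5680}{3} \approx -1893.3$)
$w - I = - \frac{5680}{3} - - \frac{2422401}{1505231} = - \frac{5680}{3} + \frac{2422401}{1505231} = - \frac{8542444877}{4515693}$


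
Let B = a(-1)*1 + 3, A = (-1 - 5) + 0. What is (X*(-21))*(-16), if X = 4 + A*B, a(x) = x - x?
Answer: -4704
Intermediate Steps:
a(x) = 0
A = -6 (A = -6 + 0 = -6)
B = 3 (B = 0*1 + 3 = 0 + 3 = 3)
X = -14 (X = 4 - 6*3 = 4 - 18 = -14)
(X*(-21))*(-16) = -14*(-21)*(-16) = 294*(-16) = -4704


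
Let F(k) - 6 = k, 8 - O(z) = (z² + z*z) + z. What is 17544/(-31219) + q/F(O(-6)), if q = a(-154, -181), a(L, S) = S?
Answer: 4738351/1623388 ≈ 2.9188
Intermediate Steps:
O(z) = 8 - z - 2*z² (O(z) = 8 - ((z² + z*z) + z) = 8 - ((z² + z²) + z) = 8 - (2*z² + z) = 8 - (z + 2*z²) = 8 + (-z - 2*z²) = 8 - z - 2*z²)
q = -181
F(k) = 6 + k
17544/(-31219) + q/F(O(-6)) = 17544/(-31219) - 181/(6 + (8 - 1*(-6) - 2*(-6)²)) = 17544*(-1/31219) - 181/(6 + (8 + 6 - 2*36)) = -17544/31219 - 181/(6 + (8 + 6 - 72)) = -17544/31219 - 181/(6 - 58) = -17544/31219 - 181/(-52) = -17544/31219 - 181*(-1/52) = -17544/31219 + 181/52 = 4738351/1623388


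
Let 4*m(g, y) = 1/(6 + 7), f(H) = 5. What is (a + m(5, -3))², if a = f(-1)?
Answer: 68121/2704 ≈ 25.193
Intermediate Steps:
m(g, y) = 1/52 (m(g, y) = 1/(4*(6 + 7)) = (¼)/13 = (¼)*(1/13) = 1/52)
a = 5
(a + m(5, -3))² = (5 + 1/52)² = (261/52)² = 68121/2704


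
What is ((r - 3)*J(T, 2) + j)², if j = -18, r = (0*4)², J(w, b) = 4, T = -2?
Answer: 900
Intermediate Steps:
r = 0 (r = 0² = 0)
((r - 3)*J(T, 2) + j)² = ((0 - 3)*4 - 18)² = (-3*4 - 18)² = (-12 - 18)² = (-30)² = 900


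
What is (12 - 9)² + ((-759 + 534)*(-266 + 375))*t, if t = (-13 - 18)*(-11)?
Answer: -8363016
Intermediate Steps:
t = 341 (t = -31*(-11) = 341)
(12 - 9)² + ((-759 + 534)*(-266 + 375))*t = (12 - 9)² + ((-759 + 534)*(-266 + 375))*341 = 3² - 225*109*341 = 9 - 24525*341 = 9 - 8363025 = -8363016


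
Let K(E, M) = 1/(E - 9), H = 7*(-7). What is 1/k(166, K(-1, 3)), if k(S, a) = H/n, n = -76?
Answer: 76/49 ≈ 1.5510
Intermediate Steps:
H = -49
K(E, M) = 1/(-9 + E)
k(S, a) = 49/76 (k(S, a) = -49/(-76) = -49*(-1/76) = 49/76)
1/k(166, K(-1, 3)) = 1/(49/76) = 76/49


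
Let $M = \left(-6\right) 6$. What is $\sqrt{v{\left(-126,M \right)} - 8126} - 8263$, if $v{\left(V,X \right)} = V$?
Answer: $-8263 + 2 i \sqrt{2063} \approx -8263.0 + 90.841 i$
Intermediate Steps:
$M = -36$
$\sqrt{v{\left(-126,M \right)} - 8126} - 8263 = \sqrt{-126 - 8126} - 8263 = \sqrt{-8252} - 8263 = 2 i \sqrt{2063} - 8263 = -8263 + 2 i \sqrt{2063}$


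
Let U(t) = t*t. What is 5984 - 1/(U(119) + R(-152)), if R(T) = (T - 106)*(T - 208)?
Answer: 640533343/107041 ≈ 5984.0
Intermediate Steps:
U(t) = t²
R(T) = (-208 + T)*(-106 + T) (R(T) = (-106 + T)*(-208 + T) = (-208 + T)*(-106 + T))
5984 - 1/(U(119) + R(-152)) = 5984 - 1/(119² + (22048 + (-152)² - 314*(-152))) = 5984 - 1/(14161 + (22048 + 23104 + 47728)) = 5984 - 1/(14161 + 92880) = 5984 - 1/107041 = 640533343/107041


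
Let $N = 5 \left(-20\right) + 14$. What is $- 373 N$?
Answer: $32078$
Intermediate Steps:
$N = -86$ ($N = -100 + 14 = -86$)
$- 373 N = \left(-373\right) \left(-86\right) = 32078$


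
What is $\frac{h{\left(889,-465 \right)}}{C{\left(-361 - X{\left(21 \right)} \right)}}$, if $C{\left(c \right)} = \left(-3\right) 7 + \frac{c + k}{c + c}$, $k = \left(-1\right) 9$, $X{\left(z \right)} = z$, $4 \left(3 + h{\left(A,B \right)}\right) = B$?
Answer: $\frac{91107}{15653} \approx 5.8204$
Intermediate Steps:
$h{\left(A,B \right)} = -3 + \frac{B}{4}$
$k = -9$
$C{\left(c \right)} = -21 + \frac{-9 + c}{2 c}$ ($C{\left(c \right)} = \left(-3\right) 7 + \frac{c - 9}{c + c} = -21 + \frac{-9 + c}{2 c}$)
$\frac{h{\left(889,-465 \right)}}{C{\left(-361 - X{\left(21 \right)} \right)}} = \frac{-3 + \frac{1}{4} \left(-465\right)}{\frac{1}{2} \frac{1}{-361 - 21} \left(-9 - 41 \left(-361 - 21\right)\right)} = \frac{-3 - \frac{465}{4}}{\frac{1}{2} \frac{1}{-361 - 21} \left(-9 - 41 \left(-361 - 21\right)\right)} = - \frac{477}{4 \frac{-9 - -15662}{2 \left(-382\right)}} = - \frac{477}{4 \cdot \frac{1}{2} \left(- \frac{1}{382}\right) \left(-9 + 15662\right)} = - \frac{477}{4 \cdot \frac{1}{2} \left(- \frac{1}{382}\right) 15653} = - \frac{477}{4 \left(- \frac{15653}{764}\right)} = \left(- \frac{477}{4}\right) \left(- \frac{764}{15653}\right) = \frac{91107}{15653}$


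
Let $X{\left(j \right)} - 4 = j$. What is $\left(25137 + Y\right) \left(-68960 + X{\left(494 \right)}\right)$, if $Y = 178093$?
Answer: $-13913532260$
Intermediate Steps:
$X{\left(j \right)} = 4 + j$
$\left(25137 + Y\right) \left(-68960 + X{\left(494 \right)}\right) = \left(25137 + 178093\right) \left(-68960 + \left(4 + 494\right)\right) = 203230 \left(-68960 + 498\right) = 203230 \left(-68462\right) = -13913532260$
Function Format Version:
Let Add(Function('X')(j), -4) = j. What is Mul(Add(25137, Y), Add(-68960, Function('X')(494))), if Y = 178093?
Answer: -13913532260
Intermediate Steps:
Function('X')(j) = Add(4, j)
Mul(Add(25137, Y), Add(-68960, Function('X')(494))) = Mul(Add(25137, 178093), Add(-68960, Add(4, 494))) = Mul(203230, Add(-68960, 498)) = Mul(203230, -68462) = -13913532260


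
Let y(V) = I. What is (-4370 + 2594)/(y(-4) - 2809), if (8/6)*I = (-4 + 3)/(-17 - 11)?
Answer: 198912/314605 ≈ 0.63226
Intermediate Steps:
I = 3/112 (I = 3*((-4 + 3)/(-17 - 11))/4 = 3*(-1/(-28))/4 = 3*(-1*(-1/28))/4 = (¾)*(1/28) = 3/112 ≈ 0.026786)
y(V) = 3/112
(-4370 + 2594)/(y(-4) - 2809) = (-4370 + 2594)/(3/112 - 2809) = -1776/(-314605/112) = -1776*(-112/314605) = 198912/314605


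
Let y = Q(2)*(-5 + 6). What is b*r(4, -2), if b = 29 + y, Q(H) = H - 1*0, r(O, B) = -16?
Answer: -496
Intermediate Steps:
Q(H) = H (Q(H) = H + 0 = H)
y = 2 (y = 2*(-5 + 6) = 2*1 = 2)
b = 31 (b = 29 + 2 = 31)
b*r(4, -2) = 31*(-16) = -496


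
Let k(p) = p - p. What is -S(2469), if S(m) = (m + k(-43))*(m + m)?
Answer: -12191922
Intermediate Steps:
k(p) = 0
S(m) = 2*m² (S(m) = (m + 0)*(m + m) = m*(2*m) = 2*m²)
-S(2469) = -2*2469² = -2*6095961 = -1*12191922 = -12191922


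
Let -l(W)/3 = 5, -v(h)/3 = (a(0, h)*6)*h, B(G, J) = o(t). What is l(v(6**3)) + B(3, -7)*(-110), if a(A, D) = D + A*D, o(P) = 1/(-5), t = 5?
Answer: 7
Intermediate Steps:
o(P) = -1/5 (o(P) = 1*(-1/5) = -1/5)
B(G, J) = -1/5
v(h) = -18*h**2 (v(h) = -3*(h*(1 + 0))*6*h = -3*(h*1)*6*h = -3*h*6*h = -3*6*h*h = -18*h**2)
l(W) = -15 (l(W) = -3*5 = -15)
l(v(6**3)) + B(3, -7)*(-110) = -15 - 1/5*(-110) = -15 + 22 = 7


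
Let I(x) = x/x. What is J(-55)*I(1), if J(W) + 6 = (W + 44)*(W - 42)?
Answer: 1061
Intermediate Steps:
I(x) = 1
J(W) = -6 + (-42 + W)*(44 + W) (J(W) = -6 + (W + 44)*(W - 42) = -6 + (44 + W)*(-42 + W) = -6 + (-42 + W)*(44 + W))
J(-55)*I(1) = (-1854 + (-55)**2 + 2*(-55))*1 = (-1854 + 3025 - 110)*1 = 1061*1 = 1061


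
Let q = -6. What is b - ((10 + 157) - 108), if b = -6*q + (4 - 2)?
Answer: -21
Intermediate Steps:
b = 38 (b = -6*(-6) + (4 - 2) = 36 + 2 = 38)
b - ((10 + 157) - 108) = 38 - ((10 + 157) - 108) = 38 - (167 - 108) = 38 - 1*59 = 38 - 59 = -21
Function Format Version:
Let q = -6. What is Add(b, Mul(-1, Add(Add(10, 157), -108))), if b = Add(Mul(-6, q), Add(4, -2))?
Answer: -21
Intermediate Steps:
b = 38 (b = Add(Mul(-6, -6), Add(4, -2)) = Add(36, 2) = 38)
Add(b, Mul(-1, Add(Add(10, 157), -108))) = Add(38, Mul(-1, Add(Add(10, 157), -108))) = Add(38, Mul(-1, Add(167, -108))) = Add(38, Mul(-1, 59)) = Add(38, -59) = -21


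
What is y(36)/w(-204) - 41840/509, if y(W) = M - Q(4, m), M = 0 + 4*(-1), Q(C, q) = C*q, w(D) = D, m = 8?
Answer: -709753/8653 ≈ -82.024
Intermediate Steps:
M = -4 (M = 0 - 4 = -4)
y(W) = -36 (y(W) = -4 - 4*8 = -4 - 1*32 = -4 - 32 = -36)
y(36)/w(-204) - 41840/509 = -36/(-204) - 41840/509 = -36*(-1/204) - 41840*1/509 = 3/17 - 41840/509 = -709753/8653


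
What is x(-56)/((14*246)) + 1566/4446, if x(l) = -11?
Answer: 296911/850668 ≈ 0.34903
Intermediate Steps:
x(-56)/((14*246)) + 1566/4446 = -11/(14*246) + 1566/4446 = -11/3444 + 1566*(1/4446) = -11*1/3444 + 87/247 = -11/3444 + 87/247 = 296911/850668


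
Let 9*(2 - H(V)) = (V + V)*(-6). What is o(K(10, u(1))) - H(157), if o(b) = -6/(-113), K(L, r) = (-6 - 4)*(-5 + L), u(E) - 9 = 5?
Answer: -71624/339 ≈ -211.28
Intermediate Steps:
H(V) = 2 + 4*V/3 (H(V) = 2 - (V + V)*(-6)/9 = 2 - 2*V*(-6)/9 = 2 - (-4)*V/3 = 2 + 4*V/3)
u(E) = 14 (u(E) = 9 + 5 = 14)
K(L, r) = 50 - 10*L (K(L, r) = -10*(-5 + L) = 50 - 10*L)
o(b) = 6/113 (o(b) = -6*(-1/113) = 6/113)
o(K(10, u(1))) - H(157) = 6/113 - (2 + (4/3)*157) = 6/113 - (2 + 628/3) = 6/113 - 1*634/3 = 6/113 - 634/3 = -71624/339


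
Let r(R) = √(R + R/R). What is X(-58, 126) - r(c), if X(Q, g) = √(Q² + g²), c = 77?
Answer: -√78 + 2*√4810 ≈ 129.88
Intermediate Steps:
r(R) = √(1 + R) (r(R) = √(R + 1) = √(1 + R))
X(-58, 126) - r(c) = √((-58)² + 126²) - √(1 + 77) = √(3364 + 15876) - √78 = √19240 - √78 = 2*√4810 - √78 = -√78 + 2*√4810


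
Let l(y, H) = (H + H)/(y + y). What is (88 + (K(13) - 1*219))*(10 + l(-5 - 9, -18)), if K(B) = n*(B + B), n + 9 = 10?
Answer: -1185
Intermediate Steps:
n = 1 (n = -9 + 10 = 1)
K(B) = 2*B (K(B) = 1*(B + B) = 1*(2*B) = 2*B)
l(y, H) = H/y (l(y, H) = (2*H)/((2*y)) = (2*H)*(1/(2*y)) = H/y)
(88 + (K(13) - 1*219))*(10 + l(-5 - 9, -18)) = (88 + (2*13 - 1*219))*(10 - 18/(-5 - 9)) = (88 + (26 - 219))*(10 - 18/(-14)) = (88 - 193)*(10 - 18*(-1/14)) = -105*(10 + 9/7) = -105*79/7 = -1185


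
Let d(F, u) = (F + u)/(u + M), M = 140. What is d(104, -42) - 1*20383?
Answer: -998736/49 ≈ -20382.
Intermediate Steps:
d(F, u) = (F + u)/(140 + u) (d(F, u) = (F + u)/(u + 140) = (F + u)/(140 + u))
d(104, -42) - 1*20383 = (104 - 42)/(140 - 42) - 1*20383 = 62/98 - 20383 = (1/98)*62 - 20383 = 31/49 - 20383 = -998736/49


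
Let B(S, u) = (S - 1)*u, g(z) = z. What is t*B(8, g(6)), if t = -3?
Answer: -126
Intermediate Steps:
B(S, u) = u*(-1 + S) (B(S, u) = (-1 + S)*u = u*(-1 + S))
t*B(8, g(6)) = -18*(-1 + 8) = -18*7 = -3*42 = -126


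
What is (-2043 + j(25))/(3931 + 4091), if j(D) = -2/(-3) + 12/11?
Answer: -9623/37818 ≈ -0.25446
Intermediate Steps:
j(D) = 58/33 (j(D) = -2*(-⅓) + 12*(1/11) = ⅔ + 12/11 = 58/33)
(-2043 + j(25))/(3931 + 4091) = (-2043 + 58/33)/(3931 + 4091) = -67361/33/8022 = -67361/33*1/8022 = -9623/37818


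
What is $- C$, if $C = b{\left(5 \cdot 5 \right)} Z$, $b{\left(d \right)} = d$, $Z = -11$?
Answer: $275$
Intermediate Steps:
$C = -275$ ($C = 5 \cdot 5 \left(-11\right) = 25 \left(-11\right) = -275$)
$- C = \left(-1\right) \left(-275\right) = 275$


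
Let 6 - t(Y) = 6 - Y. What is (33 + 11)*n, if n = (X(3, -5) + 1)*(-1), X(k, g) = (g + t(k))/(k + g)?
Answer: -88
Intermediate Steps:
t(Y) = Y (t(Y) = 6 - (6 - Y) = 6 + (-6 + Y) = Y)
X(k, g) = 1 (X(k, g) = (g + k)/(k + g) = (g + k)/(g + k) = 1)
n = -2 (n = (1 + 1)*(-1) = 2*(-1) = -2)
(33 + 11)*n = (33 + 11)*(-2) = 44*(-2) = -88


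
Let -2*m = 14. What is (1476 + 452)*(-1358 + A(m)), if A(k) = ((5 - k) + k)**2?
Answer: -2570024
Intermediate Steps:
m = -7 (m = -1/2*14 = -7)
A(k) = 25 (A(k) = 5**2 = 25)
(1476 + 452)*(-1358 + A(m)) = (1476 + 452)*(-1358 + 25) = 1928*(-1333) = -2570024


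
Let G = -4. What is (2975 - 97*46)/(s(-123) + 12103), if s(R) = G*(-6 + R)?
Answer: -1487/12619 ≈ -0.11784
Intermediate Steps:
s(R) = 24 - 4*R (s(R) = -4*(-6 + R) = 24 - 4*R)
(2975 - 97*46)/(s(-123) + 12103) = (2975 - 97*46)/((24 - 4*(-123)) + 12103) = (2975 - 4462)/((24 + 492) + 12103) = -1487/(516 + 12103) = -1487/12619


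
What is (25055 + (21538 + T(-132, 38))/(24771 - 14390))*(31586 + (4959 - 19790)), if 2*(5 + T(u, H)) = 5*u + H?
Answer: 4358263300635/10381 ≈ 4.1983e+8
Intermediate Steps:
T(u, H) = -5 + H/2 + 5*u/2 (T(u, H) = -5 + (5*u + H)/2 = -5 + (H + 5*u)/2 = -5 + (H/2 + 5*u/2) = -5 + H/2 + 5*u/2)
(25055 + (21538 + T(-132, 38))/(24771 - 14390))*(31586 + (4959 - 19790)) = (25055 + (21538 + (-5 + (½)*38 + (5/2)*(-132)))/(24771 - 14390))*(31586 + (4959 - 19790)) = (25055 + (21538 + (-5 + 19 - 330))/10381)*(31586 - 14831) = (25055 + (21538 - 316)*(1/10381))*16755 = (25055 + 21222*(1/10381))*16755 = (25055 + 21222/10381)*16755 = (260117177/10381)*16755 = 4358263300635/10381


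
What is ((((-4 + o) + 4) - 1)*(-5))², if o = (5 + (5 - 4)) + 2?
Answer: 1225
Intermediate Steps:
o = 8 (o = (5 + 1) + 2 = 6 + 2 = 8)
((((-4 + o) + 4) - 1)*(-5))² = ((((-4 + 8) + 4) - 1)*(-5))² = (((4 + 4) - 1)*(-5))² = ((8 - 1)*(-5))² = (7*(-5))² = (-35)² = 1225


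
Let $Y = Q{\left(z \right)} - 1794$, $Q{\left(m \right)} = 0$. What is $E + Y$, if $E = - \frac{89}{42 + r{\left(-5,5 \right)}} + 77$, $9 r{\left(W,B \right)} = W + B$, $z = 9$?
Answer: $- \frac{72203}{42} \approx -1719.1$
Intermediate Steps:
$r{\left(W,B \right)} = \frac{B}{9} + \frac{W}{9}$ ($r{\left(W,B \right)} = \frac{W + B}{9} = \frac{B + W}{9} = \frac{B}{9} + \frac{W}{9}$)
$Y = -1794$ ($Y = 0 - 1794 = -1794$)
$E = \frac{3145}{42}$ ($E = - \frac{89}{42 + \left(\frac{1}{9} \cdot 5 + \frac{1}{9} \left(-5\right)\right)} + 77 = - \frac{89}{42 + \left(\frac{5}{9} - \frac{5}{9}\right)} + 77 = - \frac{89}{42 + 0} + 77 = - \frac{89}{42} + 77 = \frac{3145}{42} \approx 74.881$)
$E + Y = \frac{3145}{42} - 1794 = - \frac{72203}{42}$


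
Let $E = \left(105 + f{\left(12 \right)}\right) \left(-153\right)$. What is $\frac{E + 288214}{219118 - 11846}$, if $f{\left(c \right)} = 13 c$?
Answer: $\frac{248281}{207272} \approx 1.1979$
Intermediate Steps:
$E = -39933$ ($E = \left(105 + 13 \cdot 12\right) \left(-153\right) = \left(105 + 156\right) \left(-153\right) = 261 \left(-153\right) = -39933$)
$\frac{E + 288214}{219118 - 11846} = \frac{-39933 + 288214}{219118 - 11846} = \frac{248281}{207272}$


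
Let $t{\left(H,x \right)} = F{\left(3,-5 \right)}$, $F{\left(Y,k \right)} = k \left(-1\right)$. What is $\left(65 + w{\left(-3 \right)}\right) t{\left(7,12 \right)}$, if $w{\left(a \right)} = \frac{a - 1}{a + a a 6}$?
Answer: $\frac{16555}{51} \approx 324.61$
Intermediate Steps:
$F{\left(Y,k \right)} = - k$
$t{\left(H,x \right)} = 5$ ($t{\left(H,x \right)} = \left(-1\right) \left(-5\right) = 5$)
$w{\left(a \right)} = \frac{-1 + a}{a + 6 a^{2}}$ ($w{\left(a \right)} = \frac{-1 + a}{a + a^{2} \cdot 6} = \frac{-1 + a}{a + 6 a^{2}}$)
$\left(65 + w{\left(-3 \right)}\right) t{\left(7,12 \right)} = \left(65 + \frac{-1 - 3}{\left(-3\right) \left(1 + 6 \left(-3\right)\right)}\right) 5 = \left(65 - \frac{1}{3} \frac{1}{1 - 18} \left(-4\right)\right) 5 = \left(65 - \frac{1}{3} \frac{1}{-17} \left(-4\right)\right) 5 = \left(65 - \left(- \frac{1}{51}\right) \left(-4\right)\right) 5 = \left(65 - \frac{4}{51}\right) 5 = \frac{3311}{51} \cdot 5 = \frac{16555}{51}$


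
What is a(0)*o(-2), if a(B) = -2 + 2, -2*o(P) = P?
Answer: 0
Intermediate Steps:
o(P) = -P/2
a(B) = 0
a(0)*o(-2) = 0*(-1/2*(-2)) = 0*1 = 0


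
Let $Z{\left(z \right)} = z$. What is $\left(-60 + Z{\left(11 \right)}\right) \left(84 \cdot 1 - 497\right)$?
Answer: $20237$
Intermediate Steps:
$\left(-60 + Z{\left(11 \right)}\right) \left(84 \cdot 1 - 497\right) = \left(-60 + 11\right) \left(84 \cdot 1 - 497\right) = - 49 \left(84 - 497\right) = \left(-49\right) \left(-413\right) = 20237$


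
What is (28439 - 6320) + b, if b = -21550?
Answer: 569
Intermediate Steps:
(28439 - 6320) + b = (28439 - 6320) - 21550 = 22119 - 21550 = 569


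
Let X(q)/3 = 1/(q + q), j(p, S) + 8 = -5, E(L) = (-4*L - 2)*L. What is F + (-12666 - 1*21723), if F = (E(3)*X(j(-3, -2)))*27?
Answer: -445356/13 ≈ -34258.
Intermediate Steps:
E(L) = L*(-2 - 4*L) (E(L) = (-2 - 4*L)*L = L*(-2 - 4*L))
j(p, S) = -13 (j(p, S) = -8 - 5 = -13)
X(q) = 3/(2*q) (X(q) = 3/(q + q) = 3/((2*q)) = 3*(1/(2*q)) = 3/(2*q))
F = 1701/13 (F = ((-2*3*(1 + 2*3))*((3/2)/(-13)))*27 = ((-2*3*(1 + 6))*((3/2)*(-1/13)))*27 = (-2*3*7*(-3/26))*27 = -42*(-3/26)*27 = (63/13)*27 = 1701/13 ≈ 130.85)
F + (-12666 - 1*21723) = 1701/13 + (-12666 - 1*21723) = 1701/13 + (-12666 - 21723) = 1701/13 - 34389 = -445356/13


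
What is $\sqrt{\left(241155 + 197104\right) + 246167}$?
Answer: $\sqrt{684426} \approx 827.3$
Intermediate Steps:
$\sqrt{\left(241155 + 197104\right) + 246167} = \sqrt{438259 + 246167} = \sqrt{684426}$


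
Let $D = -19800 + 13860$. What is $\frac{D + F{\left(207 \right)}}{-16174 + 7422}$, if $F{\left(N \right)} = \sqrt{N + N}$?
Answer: $\frac{1485}{2188} - \frac{3 \sqrt{46}}{8752} \approx 0.67638$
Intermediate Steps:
$F{\left(N \right)} = \sqrt{2} \sqrt{N}$ ($F{\left(N \right)} = \sqrt{2 N} = \sqrt{2} \sqrt{N}$)
$D = -5940$
$\frac{D + F{\left(207 \right)}}{-16174 + 7422} = \frac{-5940 + \sqrt{2} \sqrt{207}}{-16174 + 7422} = \frac{-5940 + \sqrt{2} \cdot 3 \sqrt{23}}{-8752} = \left(-5940 + 3 \sqrt{46}\right) \left(- \frac{1}{8752}\right) = \frac{1485}{2188} - \frac{3 \sqrt{46}}{8752}$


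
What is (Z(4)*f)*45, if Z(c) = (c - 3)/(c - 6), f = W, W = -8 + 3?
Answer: 225/2 ≈ 112.50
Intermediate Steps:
W = -5
f = -5
Z(c) = (-3 + c)/(-6 + c)
(Z(4)*f)*45 = (((-3 + 4)/(-6 + 4))*(-5))*45 = ((1/(-2))*(-5))*45 = (-½*1*(-5))*45 = -½*(-5)*45 = (5/2)*45 = 225/2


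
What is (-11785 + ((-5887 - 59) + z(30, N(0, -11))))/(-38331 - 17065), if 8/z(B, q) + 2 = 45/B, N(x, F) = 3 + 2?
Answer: 17747/55396 ≈ 0.32037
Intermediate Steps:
N(x, F) = 5
z(B, q) = 8/(-2 + 45/B)
(-11785 + ((-5887 - 59) + z(30, N(0, -11))))/(-38331 - 17065) = (-11785 + ((-5887 - 59) - 8*30/(-45 + 2*30)))/(-38331 - 17065) = (-11785 + (-5946 - 8*30/(-45 + 60)))/(-55396) = (-11785 + (-5946 - 8*30/15))*(-1/55396) = (-11785 + (-5946 - 8*30*1/15))*(-1/55396) = (-11785 + (-5946 - 16))*(-1/55396) = (-11785 - 5962)*(-1/55396) = -17747*(-1/55396) = 17747/55396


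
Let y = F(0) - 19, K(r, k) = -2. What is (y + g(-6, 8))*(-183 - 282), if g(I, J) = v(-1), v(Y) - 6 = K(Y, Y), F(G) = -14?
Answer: 13485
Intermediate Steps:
v(Y) = 4 (v(Y) = 6 - 2 = 4)
g(I, J) = 4
y = -33 (y = -14 - 19 = -33)
(y + g(-6, 8))*(-183 - 282) = (-33 + 4)*(-183 - 282) = -29*(-465) = 13485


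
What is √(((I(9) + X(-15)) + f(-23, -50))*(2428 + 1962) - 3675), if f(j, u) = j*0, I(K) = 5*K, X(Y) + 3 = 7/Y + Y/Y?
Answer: √1647417/3 ≈ 427.84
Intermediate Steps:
X(Y) = -2 + 7/Y (X(Y) = -3 + (7/Y + Y/Y) = -3 + (7/Y + 1) = -3 + (1 + 7/Y) = -2 + 7/Y)
f(j, u) = 0
√(((I(9) + X(-15)) + f(-23, -50))*(2428 + 1962) - 3675) = √(((5*9 + (-2 + 7/(-15))) + 0)*(2428 + 1962) - 3675) = √(((45 + (-2 + 7*(-1/15))) + 0)*4390 - 3675) = √(((45 + (-2 - 7/15)) + 0)*4390 - 3675) = √(((45 - 37/15) + 0)*4390 - 3675) = √((638/15 + 0)*4390 - 3675) = √((638/15)*4390 - 3675) = √(560164/3 - 3675) = √(549139/3) = √1647417/3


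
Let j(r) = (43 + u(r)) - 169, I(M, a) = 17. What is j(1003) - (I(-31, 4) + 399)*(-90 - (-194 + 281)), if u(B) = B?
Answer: 74509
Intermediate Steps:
j(r) = -126 + r (j(r) = (43 + r) - 169 = -126 + r)
j(1003) - (I(-31, 4) + 399)*(-90 - (-194 + 281)) = (-126 + 1003) - (17 + 399)*(-90 - (-194 + 281)) = 877 - 416*(-90 - 1*87) = 877 - 416*(-90 - 87) = 877 - 416*(-177) = 877 - 1*(-73632) = 877 + 73632 = 74509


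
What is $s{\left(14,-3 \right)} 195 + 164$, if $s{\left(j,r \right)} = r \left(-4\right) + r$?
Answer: $1919$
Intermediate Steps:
$s{\left(j,r \right)} = - 3 r$ ($s{\left(j,r \right)} = - 4 r + r = - 3 r$)
$s{\left(14,-3 \right)} 195 + 164 = \left(-3\right) \left(-3\right) 195 + 164 = 9 \cdot 195 + 164 = 1755 + 164 = 1919$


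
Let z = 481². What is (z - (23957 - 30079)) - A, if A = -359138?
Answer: 596621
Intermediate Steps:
z = 231361
(z - (23957 - 30079)) - A = (231361 - (23957 - 30079)) - 1*(-359138) = (231361 - 1*(-6122)) + 359138 = (231361 + 6122) + 359138 = 237483 + 359138 = 596621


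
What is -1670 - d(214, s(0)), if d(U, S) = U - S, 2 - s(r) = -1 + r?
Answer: -1881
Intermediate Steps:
s(r) = 3 - r (s(r) = 2 - (-1 + r) = 2 + (1 - r) = 3 - r)
-1670 - d(214, s(0)) = -1670 - (214 - (3 - 1*0)) = -1670 - (214 - (3 + 0)) = -1670 - (214 - 1*3) = -1670 - (214 - 3) = -1670 - 1*211 = -1670 - 211 = -1881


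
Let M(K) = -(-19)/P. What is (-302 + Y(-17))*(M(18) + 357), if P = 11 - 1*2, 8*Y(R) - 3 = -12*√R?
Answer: -974852/9 - 1616*I*√17/3 ≈ -1.0832e+5 - 2221.0*I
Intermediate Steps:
Y(R) = 3/8 - 3*√R/2 (Y(R) = 3/8 + (-12*√R)/8 = 3/8 - 3*√R/2)
P = 9 (P = 11 - 2 = 9)
M(K) = 19/9 (M(K) = -(-19)/9 = -1*(-19/9) = 19/9)
(-302 + Y(-17))*(M(18) + 357) = (-302 + (3/8 - 3*I*√17/2))*(19/9 + 357) = (-302 + (3/8 - 3*I*√17/2))*(3232/9) = (-2413/8 - 3*I*√17/2)*(3232/9) = -974852/9 - 1616*I*√17/3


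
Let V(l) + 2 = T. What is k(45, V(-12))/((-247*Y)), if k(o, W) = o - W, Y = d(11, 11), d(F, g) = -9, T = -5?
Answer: 4/171 ≈ 0.023392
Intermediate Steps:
V(l) = -7 (V(l) = -2 - 5 = -7)
Y = -9
k(45, V(-12))/((-247*Y)) = (45 - 1*(-7))/((-247*(-9))) = (45 + 7)/2223 = 52*(1/2223) = 4/171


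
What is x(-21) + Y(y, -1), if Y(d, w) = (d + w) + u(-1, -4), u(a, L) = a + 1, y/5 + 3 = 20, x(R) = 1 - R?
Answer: 106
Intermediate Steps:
y = 85 (y = -15 + 5*20 = -15 + 100 = 85)
u(a, L) = 1 + a
Y(d, w) = d + w (Y(d, w) = (d + w) + (1 - 1) = (d + w) + 0 = d + w)
x(-21) + Y(y, -1) = (1 - 1*(-21)) + (85 - 1) = (1 + 21) + 84 = 22 + 84 = 106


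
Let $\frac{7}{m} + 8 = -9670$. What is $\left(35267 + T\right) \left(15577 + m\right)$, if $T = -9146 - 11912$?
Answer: $\frac{2142066413591}{9678} \approx 2.2133 \cdot 10^{8}$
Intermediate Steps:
$m = - \frac{7}{9678}$ ($m = \frac{7}{-8 - 9670} = \frac{7}{-9678} = 7 \left(- \frac{1}{9678}\right) = - \frac{7}{9678} \approx -0.00072329$)
$T = -21058$ ($T = -9146 - 11912 = -21058$)
$\left(35267 + T\right) \left(15577 + m\right) = \left(35267 - 21058\right) \left(15577 - \frac{7}{9678}\right) = 14209 \cdot \frac{150754199}{9678} = \frac{2142066413591}{9678}$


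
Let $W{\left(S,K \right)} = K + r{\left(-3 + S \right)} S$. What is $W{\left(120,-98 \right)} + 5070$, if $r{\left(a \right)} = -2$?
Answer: $4732$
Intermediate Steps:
$W{\left(S,K \right)} = K - 2 S$
$W{\left(120,-98 \right)} + 5070 = \left(-98 - 240\right) + 5070 = -338 + 5070 = 4732$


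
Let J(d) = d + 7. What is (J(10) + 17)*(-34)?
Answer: -1156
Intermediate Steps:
J(d) = 7 + d
(J(10) + 17)*(-34) = ((7 + 10) + 17)*(-34) = (17 + 17)*(-34) = 34*(-34) = -1156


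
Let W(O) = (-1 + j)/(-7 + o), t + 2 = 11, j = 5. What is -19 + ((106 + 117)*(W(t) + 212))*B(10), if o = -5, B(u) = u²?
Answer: 14160443/3 ≈ 4.7201e+6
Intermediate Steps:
t = 9 (t = -2 + 11 = 9)
W(O) = -⅓ (W(O) = (-1 + 5)/(-7 - 5) = 4/(-12) = 4*(-1/12) = -⅓)
-19 + ((106 + 117)*(W(t) + 212))*B(10) = -19 + ((106 + 117)*(-⅓ + 212))*10² = -19 + (223*(635/3))*100 = -19 + (141605/3)*100 = -19 + 14160500/3 = 14160443/3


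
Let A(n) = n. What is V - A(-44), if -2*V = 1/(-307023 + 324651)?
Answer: 1551263/35256 ≈ 44.000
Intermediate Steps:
V = -1/35256 (V = -1/(2*(-307023 + 324651)) = -½/17628 = -½*1/17628 = -1/35256 ≈ -2.8364e-5)
V - A(-44) = -1/35256 - 1*(-44) = -1/35256 + 44 = 1551263/35256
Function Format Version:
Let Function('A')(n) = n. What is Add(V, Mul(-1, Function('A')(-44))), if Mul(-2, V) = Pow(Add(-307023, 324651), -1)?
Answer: Rational(1551263, 35256) ≈ 44.000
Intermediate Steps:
V = Rational(-1, 35256) (V = Mul(Rational(-1, 2), Pow(Add(-307023, 324651), -1)) = Mul(Rational(-1, 2), Pow(17628, -1)) = Mul(Rational(-1, 2), Rational(1, 17628)) = Rational(-1, 35256) ≈ -2.8364e-5)
Add(V, Mul(-1, Function('A')(-44))) = Add(Rational(-1, 35256), Mul(-1, -44)) = Add(Rational(-1, 35256), 44) = Rational(1551263, 35256)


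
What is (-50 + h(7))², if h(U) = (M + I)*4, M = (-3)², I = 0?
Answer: 196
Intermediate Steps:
M = 9
h(U) = 36 (h(U) = (9 + 0)*4 = 9*4 = 36)
(-50 + h(7))² = (-50 + 36)² = (-14)² = 196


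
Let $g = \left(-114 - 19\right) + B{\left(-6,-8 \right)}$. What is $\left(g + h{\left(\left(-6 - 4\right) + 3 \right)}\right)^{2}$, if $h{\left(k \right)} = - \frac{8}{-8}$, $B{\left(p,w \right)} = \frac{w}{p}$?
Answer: $\frac{153664}{9} \approx 17074.0$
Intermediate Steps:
$h{\left(k \right)} = 1$ ($h{\left(k \right)} = \left(-8\right) \left(- \frac{1}{8}\right) = 1$)
$g = - \frac{395}{3}$ ($g = \left(-114 - 19\right) - \frac{8}{-6} = -133 - - \frac{4}{3} = -133 + \frac{4}{3} = - \frac{395}{3} \approx -131.67$)
$\left(g + h{\left(\left(-6 - 4\right) + 3 \right)}\right)^{2} = \left(- \frac{395}{3} + 1\right)^{2} = \left(- \frac{392}{3}\right)^{2} = \frac{153664}{9}$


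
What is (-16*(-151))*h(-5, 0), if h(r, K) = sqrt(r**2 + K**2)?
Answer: 12080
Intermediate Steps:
h(r, K) = sqrt(K**2 + r**2)
(-16*(-151))*h(-5, 0) = (-16*(-151))*sqrt(0**2 + (-5)**2) = 2416*sqrt(0 + 25) = 2416*sqrt(25) = 2416*5 = 12080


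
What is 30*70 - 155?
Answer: 1945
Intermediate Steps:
30*70 - 155 = 2100 - 155 = 1945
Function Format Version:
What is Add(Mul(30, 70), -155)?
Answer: 1945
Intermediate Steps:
Add(Mul(30, 70), -155) = Add(2100, -155) = 1945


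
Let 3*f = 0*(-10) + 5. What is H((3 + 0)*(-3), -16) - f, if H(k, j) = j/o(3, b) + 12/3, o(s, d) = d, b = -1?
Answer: 55/3 ≈ 18.333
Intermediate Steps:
H(k, j) = 4 - j (H(k, j) = j/(-1) + 12/3 = j*(-1) + 12*(⅓) = -j + 4 = 4 - j)
f = 5/3 (f = (0*(-10) + 5)/3 = (0 + 5)/3 = (⅓)*5 = 5/3 ≈ 1.6667)
H((3 + 0)*(-3), -16) - f = (4 - 1*(-16)) - 1*5/3 = (4 + 16) - 5/3 = 20 - 5/3 = 55/3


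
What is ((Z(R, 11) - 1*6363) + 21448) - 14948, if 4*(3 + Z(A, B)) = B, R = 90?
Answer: 547/4 ≈ 136.75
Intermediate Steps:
Z(A, B) = -3 + B/4
((Z(R, 11) - 1*6363) + 21448) - 14948 = (((-3 + (¼)*11) - 1*6363) + 21448) - 14948 = (((-3 + 11/4) - 6363) + 21448) - 14948 = ((-¼ - 6363) + 21448) - 14948 = (-25453/4 + 21448) - 14948 = 60339/4 - 14948 = 547/4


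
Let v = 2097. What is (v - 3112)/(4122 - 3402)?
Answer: -203/144 ≈ -1.4097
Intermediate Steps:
(v - 3112)/(4122 - 3402) = (2097 - 3112)/(4122 - 3402) = -1015/720 = -1015*1/720 = -203/144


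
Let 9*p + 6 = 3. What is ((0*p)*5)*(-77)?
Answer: 0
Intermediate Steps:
p = -1/3 (p = -2/3 + (1/9)*3 = -2/3 + 1/3 = -1/3 ≈ -0.33333)
((0*p)*5)*(-77) = ((0*(-1/3))*5)*(-77) = (0*5)*(-77) = 0*(-77) = 0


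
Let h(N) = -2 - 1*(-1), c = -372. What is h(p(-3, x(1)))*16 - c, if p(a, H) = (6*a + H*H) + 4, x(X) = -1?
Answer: 356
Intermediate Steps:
p(a, H) = 4 + H² + 6*a (p(a, H) = (6*a + H²) + 4 = (H² + 6*a) + 4 = 4 + H² + 6*a)
h(N) = -1 (h(N) = -2 + 1 = -1)
h(p(-3, x(1)))*16 - c = -1*16 - 1*(-372) = -16 + 372 = 356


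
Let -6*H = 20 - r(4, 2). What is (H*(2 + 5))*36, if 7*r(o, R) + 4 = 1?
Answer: -858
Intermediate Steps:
r(o, R) = -3/7 (r(o, R) = -4/7 + (1/7)*1 = -4/7 + 1/7 = -3/7)
H = -143/42 (H = -(20 - 1*(-3/7))/6 = -(20 + 3/7)/6 = -1/6*143/7 = -143/42 ≈ -3.4048)
(H*(2 + 5))*36 = -143*(2 + 5)/42*36 = -143/42*7*36 = -143/6*36 = -858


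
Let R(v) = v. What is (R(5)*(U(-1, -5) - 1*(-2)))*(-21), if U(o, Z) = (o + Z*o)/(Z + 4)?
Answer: 210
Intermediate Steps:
U(o, Z) = (o + Z*o)/(4 + Z)
(R(5)*(U(-1, -5) - 1*(-2)))*(-21) = (5*(-(1 - 5)/(4 - 5) - 1*(-2)))*(-21) = (5*(-1*(-4)/(-1) + 2))*(-21) = (5*(-1*(-1)*(-4) + 2))*(-21) = (5*(-4 + 2))*(-21) = (5*(-2))*(-21) = -10*(-21) = 210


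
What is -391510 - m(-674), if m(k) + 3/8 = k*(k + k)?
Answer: -10400493/8 ≈ -1.3001e+6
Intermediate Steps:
m(k) = -3/8 + 2*k**2 (m(k) = -3/8 + k*(k + k) = -3/8 + k*(2*k) = -3/8 + 2*k**2)
-391510 - m(-674) = -391510 - (-3/8 + 2*(-674)**2) = -391510 - (-3/8 + 2*454276) = -391510 - (-3/8 + 908552) = -391510 - 1*7268413/8 = -391510 - 7268413/8 = -10400493/8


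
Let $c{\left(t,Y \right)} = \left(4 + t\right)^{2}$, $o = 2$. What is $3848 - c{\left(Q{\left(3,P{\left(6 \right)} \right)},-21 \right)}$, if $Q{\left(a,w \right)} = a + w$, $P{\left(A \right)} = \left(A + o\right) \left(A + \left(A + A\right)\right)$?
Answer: $-18953$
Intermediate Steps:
$P{\left(A \right)} = 3 A \left(2 + A\right)$ ($P{\left(A \right)} = \left(A + 2\right) \left(A + \left(A + A\right)\right) = \left(2 + A\right) \left(A + 2 A\right) = \left(2 + A\right) 3 A = 3 A \left(2 + A\right)$)
$3848 - c{\left(Q{\left(3,P{\left(6 \right)} \right)},-21 \right)} = 3848 - \left(4 + \left(3 + 3 \cdot 6 \left(2 + 6\right)\right)\right)^{2} = 3848 - \left(4 + \left(3 + 3 \cdot 6 \cdot 8\right)\right)^{2} = 3848 - \left(4 + \left(3 + 144\right)\right)^{2} = 3848 - \left(4 + 147\right)^{2} = 3848 - 151^{2} = 3848 - 22801 = -18953$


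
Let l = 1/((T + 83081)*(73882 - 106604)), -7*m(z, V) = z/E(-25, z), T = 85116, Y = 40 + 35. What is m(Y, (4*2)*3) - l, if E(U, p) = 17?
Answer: -412780667431/654945325846 ≈ -0.63025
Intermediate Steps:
Y = 75
m(z, V) = -z/119 (m(z, V) = -z/(7*17) = -z/119)
l = -1/5503742234 (l = 1/((85116 + 83081)*(73882 - 106604)) = 1/(168197*(-32722)) = 1/(-5503742234) = -1/5503742234 ≈ -1.8169e-10)
m(Y, (4*2)*3) - l = -1/119*75 - 1*(-1/5503742234) = -75/119 + 1/5503742234 = -412780667431/654945325846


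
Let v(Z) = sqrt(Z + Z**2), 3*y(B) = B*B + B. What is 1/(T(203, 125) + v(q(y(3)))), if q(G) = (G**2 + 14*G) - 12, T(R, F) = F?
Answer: 25/2393 - 2*sqrt(915)/11965 ≈ 0.0053909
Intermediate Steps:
y(B) = B/3 + B**2/3 (y(B) = (B*B + B)/3 = (B**2 + B)/3 = (B + B**2)/3 = B/3 + B**2/3)
q(G) = -12 + G**2 + 14*G
1/(T(203, 125) + v(q(y(3)))) = 1/(125 + sqrt((-12 + ((1/3)*3*(1 + 3))**2 + 14*((1/3)*3*(1 + 3)))*(1 + (-12 + ((1/3)*3*(1 + 3))**2 + 14*((1/3)*3*(1 + 3)))))) = 1/(125 + sqrt((-12 + ((1/3)*3*4)**2 + 14*((1/3)*3*4))*(1 + (-12 + ((1/3)*3*4)**2 + 14*((1/3)*3*4))))) = 1/(125 + sqrt((-12 + 4**2 + 14*4)*(1 + (-12 + 4**2 + 14*4)))) = 1/(125 + sqrt((-12 + 16 + 56)*(1 + (-12 + 16 + 56)))) = 1/(125 + sqrt(60*(1 + 60))) = 1/(125 + sqrt(60*61)) = 1/(125 + sqrt(3660)) = 1/(125 + 2*sqrt(915))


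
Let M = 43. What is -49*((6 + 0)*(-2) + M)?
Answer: -1519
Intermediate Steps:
-49*((6 + 0)*(-2) + M) = -49*((6 + 0)*(-2) + 43) = -49*(6*(-2) + 43) = -49*(-12 + 43) = -49*31 = -1519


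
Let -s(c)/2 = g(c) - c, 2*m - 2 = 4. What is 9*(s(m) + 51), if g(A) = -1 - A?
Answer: 585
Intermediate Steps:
m = 3 (m = 1 + (1/2)*4 = 1 + 2 = 3)
s(c) = 2 + 4*c (s(c) = -2*((-1 - c) - c) = -2*(-1 - 2*c) = 2 + 4*c)
9*(s(m) + 51) = 9*((2 + 4*3) + 51) = 9*((2 + 12) + 51) = 9*(14 + 51) = 9*65 = 585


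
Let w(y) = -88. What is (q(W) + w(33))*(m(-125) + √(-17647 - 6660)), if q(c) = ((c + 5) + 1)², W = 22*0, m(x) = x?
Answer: 6500 - 52*I*√24307 ≈ 6500.0 - 8107.2*I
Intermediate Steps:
W = 0
q(c) = (6 + c)² (q(c) = ((5 + c) + 1)² = (6 + c)²)
(q(W) + w(33))*(m(-125) + √(-17647 - 6660)) = ((6 + 0)² - 88)*(-125 + √(-17647 - 6660)) = (6² - 88)*(-125 + √(-24307)) = (36 - 88)*(-125 + I*√24307) = -52*(-125 + I*√24307) = 6500 - 52*I*√24307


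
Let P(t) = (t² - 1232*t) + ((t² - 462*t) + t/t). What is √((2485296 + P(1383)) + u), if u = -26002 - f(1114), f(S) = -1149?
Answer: 2*√985755 ≈ 1985.7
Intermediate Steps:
P(t) = 1 - 1694*t + 2*t² (P(t) = (t² - 1232*t) + ((t² - 462*t) + 1) = (t² - 1232*t) + (1 + t² - 462*t) = 1 - 1694*t + 2*t²)
u = -24853 (u = -26002 - 1*(-1149) = -26002 + 1149 = -24853)
√((2485296 + P(1383)) + u) = √((2485296 + (1 - 1694*1383 + 2*1383²)) - 24853) = √((2485296 + (1 - 2342802 + 2*1912689)) - 24853) = √((2485296 + (1 - 2342802 + 3825378)) - 24853) = √((2485296 + 1482577) - 24853) = √(3967873 - 24853) = √3943020 = 2*√985755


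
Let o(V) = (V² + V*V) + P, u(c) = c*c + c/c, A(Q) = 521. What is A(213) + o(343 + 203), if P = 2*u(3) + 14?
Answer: 596787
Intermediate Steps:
u(c) = 1 + c² (u(c) = c² + 1 = 1 + c²)
P = 34 (P = 2*(1 + 3²) + 14 = 2*(1 + 9) + 14 = 2*10 + 14 = 20 + 14 = 34)
o(V) = 34 + 2*V² (o(V) = (V² + V*V) + 34 = (V² + V²) + 34 = 2*V² + 34 = 34 + 2*V²)
A(213) + o(343 + 203) = 521 + (34 + 2*(343 + 203)²) = 521 + (34 + 2*546²) = 521 + (34 + 2*298116) = 521 + (34 + 596232) = 521 + 596266 = 596787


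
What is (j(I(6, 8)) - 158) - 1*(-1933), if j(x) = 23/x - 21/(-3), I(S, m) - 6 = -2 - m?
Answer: 7105/4 ≈ 1776.3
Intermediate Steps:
I(S, m) = 4 - m (I(S, m) = 6 + (-2 - m) = 4 - m)
j(x) = 7 + 23/x (j(x) = 23/x - 21*(-⅓) = 23/x + 7 = 7 + 23/x)
(j(I(6, 8)) - 158) - 1*(-1933) = ((7 + 23/(4 - 1*8)) - 158) - 1*(-1933) = ((7 + 23/(4 - 8)) - 158) + 1933 = ((7 + 23/(-4)) - 158) + 1933 = ((7 + 23*(-¼)) - 158) + 1933 = ((7 - 23/4) - 158) + 1933 = (5/4 - 158) + 1933 = -627/4 + 1933 = 7105/4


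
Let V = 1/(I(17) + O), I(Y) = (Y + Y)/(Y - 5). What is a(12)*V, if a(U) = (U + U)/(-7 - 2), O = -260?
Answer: 16/1543 ≈ 0.010369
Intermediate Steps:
I(Y) = 2*Y/(-5 + Y) (I(Y) = (2*Y)/(-5 + Y) = 2*Y/(-5 + Y))
V = -6/1543 (V = 1/(2*17/(-5 + 17) - 260) = 1/(2*17/12 - 260) = 1/(2*17*(1/12) - 260) = 1/(17/6 - 260) = 1/(-1543/6) = -6/1543 ≈ -0.0038885)
a(U) = -2*U/9 (a(U) = (2*U)/(-9) = (2*U)*(-⅑) = -2*U/9)
a(12)*V = -2/9*12*(-6/1543) = -8/3*(-6/1543) = 16/1543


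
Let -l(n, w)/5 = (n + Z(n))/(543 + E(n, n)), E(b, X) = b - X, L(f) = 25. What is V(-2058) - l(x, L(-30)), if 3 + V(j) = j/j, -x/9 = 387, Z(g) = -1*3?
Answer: -6172/181 ≈ -34.099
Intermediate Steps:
Z(g) = -3
x = -3483 (x = -9*387 = -3483)
l(n, w) = 5/181 - 5*n/543 (l(n, w) = -5*(n - 3)/(543 + (n - n)) = -5*(-3 + n)/(543 + 0) = -5*(-3 + n)/543 = -5*(-1/181 + n/543) = 5/181 - 5*n/543)
V(j) = -2 (V(j) = -3 + j/j = -3 + 1 = -2)
V(-2058) - l(x, L(-30)) = -2 - (5/181 - 5/543*(-3483)) = -2 - (5/181 + 5805/181) = -2 - 1*5810/181 = -2 - 5810/181 = -6172/181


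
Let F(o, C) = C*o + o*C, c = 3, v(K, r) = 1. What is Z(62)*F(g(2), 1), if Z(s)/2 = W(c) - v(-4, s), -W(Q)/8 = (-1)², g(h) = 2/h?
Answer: -36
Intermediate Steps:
W(Q) = -8 (W(Q) = -8*(-1)² = -8*1 = -8)
F(o, C) = 2*C*o (F(o, C) = C*o + C*o = 2*C*o)
Z(s) = -18 (Z(s) = 2*(-8 - 1*1) = 2*(-8 - 1) = 2*(-9) = -18)
Z(62)*F(g(2), 1) = -36*2/2 = -36*2*(½) = -36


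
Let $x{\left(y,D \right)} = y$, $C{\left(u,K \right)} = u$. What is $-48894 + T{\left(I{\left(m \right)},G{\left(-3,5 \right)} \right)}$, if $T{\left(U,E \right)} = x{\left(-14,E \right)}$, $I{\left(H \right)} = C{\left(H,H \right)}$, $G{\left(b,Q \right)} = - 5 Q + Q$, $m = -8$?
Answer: $-48908$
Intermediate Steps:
$G{\left(b,Q \right)} = - 4 Q$
$I{\left(H \right)} = H$
$T{\left(U,E \right)} = -14$
$-48894 + T{\left(I{\left(m \right)},G{\left(-3,5 \right)} \right)} = -48894 - 14 = -48908$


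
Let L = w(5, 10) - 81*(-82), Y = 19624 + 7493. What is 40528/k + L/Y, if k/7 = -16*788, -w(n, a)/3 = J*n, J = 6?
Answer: -3616281/16619708 ≈ -0.21759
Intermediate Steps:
w(n, a) = -18*n
Y = 27117
L = 6552 (L = -18*5 - 81*(-82) = -90 + 6642 = 6552)
k = -88256 (k = 7*(-16*788) = 7*(-12608) = -88256)
40528/k + L/Y = 40528/(-88256) + 6552/27117 = 40528*(-1/88256) + 6552*(1/27117) = -2533/5516 + 728/3013 = -3616281/16619708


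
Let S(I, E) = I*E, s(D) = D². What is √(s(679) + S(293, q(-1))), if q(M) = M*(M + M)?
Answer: √461627 ≈ 679.43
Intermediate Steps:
q(M) = 2*M² (q(M) = M*(2*M) = 2*M²)
S(I, E) = E*I
√(s(679) + S(293, q(-1))) = √(679² + (2*(-1)²)*293) = √(461041 + (2*1)*293) = √(461041 + 2*293) = √(461041 + 586) = √461627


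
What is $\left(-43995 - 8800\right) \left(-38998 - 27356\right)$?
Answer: $3503159430$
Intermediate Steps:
$\left(-43995 - 8800\right) \left(-38998 - 27356\right) = \left(-52795\right) \left(-66354\right) = 3503159430$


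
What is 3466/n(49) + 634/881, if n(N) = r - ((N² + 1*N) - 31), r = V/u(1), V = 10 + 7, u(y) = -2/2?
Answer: -754561/1073058 ≈ -0.70319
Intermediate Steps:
u(y) = -1 (u(y) = -2*½ = -1)
V = 17
r = -17 (r = 17/(-1) = 17*(-1) = -17)
n(N) = 14 - N - N² (n(N) = -17 - ((N² + 1*N) - 31) = -17 - ((N² + N) - 31) = -17 - ((N + N²) - 31) = -17 - (-31 + N + N²) = -17 + (31 - N - N²) = 14 - N - N²)
3466/n(49) + 634/881 = 3466/(14 - 1*49 - 1*49²) + 634/881 = 3466/(14 - 49 - 1*2401) + 634*(1/881) = 3466/(14 - 49 - 2401) + 634/881 = 3466/(-2436) + 634/881 = 3466*(-1/2436) + 634/881 = -1733/1218 + 634/881 = -754561/1073058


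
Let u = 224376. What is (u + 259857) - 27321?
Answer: 456912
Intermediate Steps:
(u + 259857) - 27321 = (224376 + 259857) - 27321 = 484233 - 27321 = 456912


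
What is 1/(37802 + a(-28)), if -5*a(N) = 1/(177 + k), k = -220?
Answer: 215/8127431 ≈ 2.6454e-5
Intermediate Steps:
a(N) = 1/215 (a(N) = -1/(5*(177 - 220)) = -⅕/(-43) = -⅕*(-1/43) = 1/215)
1/(37802 + a(-28)) = 1/(37802 + 1/215) = 1/(8127431/215) = 215/8127431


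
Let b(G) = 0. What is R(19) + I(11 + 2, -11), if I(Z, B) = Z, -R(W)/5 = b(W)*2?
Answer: 13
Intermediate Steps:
R(W) = 0 (R(W) = -0*2 = -5*0 = 0)
R(19) + I(11 + 2, -11) = 0 + (11 + 2) = 0 + 13 = 13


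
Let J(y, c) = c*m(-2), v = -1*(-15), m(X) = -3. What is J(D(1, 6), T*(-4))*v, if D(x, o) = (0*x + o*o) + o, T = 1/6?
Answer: 30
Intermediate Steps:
T = ⅙ ≈ 0.16667
D(x, o) = o + o² (D(x, o) = (0 + o²) + o = o² + o = o + o²)
v = 15
J(y, c) = -3*c (J(y, c) = c*(-3) = -3*c)
J(D(1, 6), T*(-4))*v = -(-4)/2*15 = -3*(-⅔)*15 = 2*15 = 30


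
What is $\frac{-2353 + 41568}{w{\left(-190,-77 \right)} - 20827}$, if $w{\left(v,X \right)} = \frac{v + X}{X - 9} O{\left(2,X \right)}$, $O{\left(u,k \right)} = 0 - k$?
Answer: $- \frac{146630}{76981} \approx -1.9048$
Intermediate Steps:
$O{\left(u,k \right)} = - k$
$w{\left(v,X \right)} = - \frac{X \left(X + v\right)}{-9 + X}$ ($w{\left(v,X \right)} = \frac{v + X}{X - 9} \left(- X\right) = \frac{X + v}{-9 + X} \left(- X\right) = - \frac{X \left(X + v\right)}{-9 + X}$)
$\frac{-2353 + 41568}{w{\left(-190,-77 \right)} - 20827} = \frac{-2353 + 41568}{\left(-1\right) \left(-77\right) \frac{1}{-9 - 77} \left(-77 - 190\right) - 20827} = \frac{39215}{\left(-1\right) \left(-77\right) \frac{1}{-86} \left(-267\right) - 20827} = \frac{39215}{\left(-1\right) \left(-77\right) \left(- \frac{1}{86}\right) \left(-267\right) - 20827} = \frac{39215}{\frac{20559}{86} - 20827} = \frac{39215}{- \frac{1770563}{86}} = 39215 \left(- \frac{86}{1770563}\right) = - \frac{146630}{76981}$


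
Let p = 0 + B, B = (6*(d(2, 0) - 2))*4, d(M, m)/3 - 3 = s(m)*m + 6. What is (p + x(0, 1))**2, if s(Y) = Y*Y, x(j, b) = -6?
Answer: 352836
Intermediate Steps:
s(Y) = Y**2
d(M, m) = 27 + 3*m**3 (d(M, m) = 9 + 3*(m**2*m + 6) = 9 + 3*(m**3 + 6) = 9 + 3*(6 + m**3) = 9 + (18 + 3*m**3) = 27 + 3*m**3)
B = 600 (B = (6*((27 + 3*0**3) - 2))*4 = (6*((27 + 3*0) - 2))*4 = (6*((27 + 0) - 2))*4 = (6*(27 - 2))*4 = (6*25)*4 = 150*4 = 600)
p = 600 (p = 0 + 600 = 600)
(p + x(0, 1))**2 = (600 - 6)**2 = 594**2 = 352836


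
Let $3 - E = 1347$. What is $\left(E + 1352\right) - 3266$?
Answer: $-3258$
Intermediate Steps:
$E = -1344$ ($E = 3 - 1347 = -1344$)
$\left(E + 1352\right) - 3266 = \left(-1344 + 1352\right) - 3266 = 8 - 3266 = -3258$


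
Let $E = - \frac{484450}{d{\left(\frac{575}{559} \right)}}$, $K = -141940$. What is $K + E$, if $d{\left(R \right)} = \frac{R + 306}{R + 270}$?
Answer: $- \frac{97757617510}{171629} \approx -5.6959 \cdot 10^{5}$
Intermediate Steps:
$d{\left(R \right)} = \frac{306 + R}{270 + R}$
$E = - \frac{73396597250}{171629}$ ($E = - \frac{484450}{\frac{1}{270 + \frac{575}{559}} \left(306 + \frac{575}{559}\right)} = - \frac{484450}{\frac{1}{\frac{151505}{559}} \cdot \frac{171629}{559}} = - \frac{484450}{\frac{559}{151505} \cdot \frac{171629}{559}} = - \frac{484450}{\frac{171629}{151505}} = \left(-484450\right) \frac{151505}{171629} = - \frac{73396597250}{171629} \approx -4.2765 \cdot 10^{5}$)
$K + E = -141940 - \frac{73396597250}{171629} = - \frac{97757617510}{171629}$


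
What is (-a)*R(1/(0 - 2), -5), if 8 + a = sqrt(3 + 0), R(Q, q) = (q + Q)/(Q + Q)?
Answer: 44 - 11*sqrt(3)/2 ≈ 34.474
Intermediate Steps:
R(Q, q) = (Q + q)/(2*Q) (R(Q, q) = (Q + q)/((2*Q)) = (Q + q)*(1/(2*Q)) = (Q + q)/(2*Q))
a = -8 + sqrt(3) (a = -8 + sqrt(3 + 0) = -8 + sqrt(3) ≈ -6.2680)
(-a)*R(1/(0 - 2), -5) = (-(-8 + sqrt(3)))*((1/(0 - 2) - 5)/(2*(1/(0 - 2)))) = (8 - sqrt(3))*((1/(-2) - 5)/(2*(1/(-2)))) = (8 - sqrt(3))*((-1/2 - 5)/(2*(-1/2))) = (8 - sqrt(3))*((1/2)*(-2)*(-11/2)) = (8 - sqrt(3))*(11/2) = 44 - 11*sqrt(3)/2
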